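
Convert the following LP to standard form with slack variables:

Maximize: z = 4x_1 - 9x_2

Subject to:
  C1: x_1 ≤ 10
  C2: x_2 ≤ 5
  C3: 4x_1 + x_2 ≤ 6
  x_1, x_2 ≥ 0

max z = 4x_1 - 9x_2

s.t.
  x_1 + s1 = 10
  x_2 + s2 = 5
  4x_1 + x_2 + s3 = 6
  x_1, x_2, s1, s2, s3 ≥ 0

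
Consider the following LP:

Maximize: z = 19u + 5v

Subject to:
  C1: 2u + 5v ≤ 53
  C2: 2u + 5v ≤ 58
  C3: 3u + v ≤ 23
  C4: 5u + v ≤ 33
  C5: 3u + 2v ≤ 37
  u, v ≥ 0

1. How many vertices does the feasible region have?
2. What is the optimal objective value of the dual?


1. 5
2. 135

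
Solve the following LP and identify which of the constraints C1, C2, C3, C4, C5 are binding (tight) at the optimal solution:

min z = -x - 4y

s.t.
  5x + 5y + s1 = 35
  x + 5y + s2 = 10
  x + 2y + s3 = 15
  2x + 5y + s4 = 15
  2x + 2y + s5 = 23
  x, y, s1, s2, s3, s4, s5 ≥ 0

At x = 5, y = 1, compute slack b - a·x for each constraint:
  C1: 35 − 30 = 5  (slack)
  C2: 10 − 10 = 0  (binding)
  C3: 15 − 7 = 8  (slack)
  C4: 15 − 15 = 0  (binding)
  C5: 23 − 12 = 11  (slack)

Optimal: x = 5, y = 1
Binding: C2, C4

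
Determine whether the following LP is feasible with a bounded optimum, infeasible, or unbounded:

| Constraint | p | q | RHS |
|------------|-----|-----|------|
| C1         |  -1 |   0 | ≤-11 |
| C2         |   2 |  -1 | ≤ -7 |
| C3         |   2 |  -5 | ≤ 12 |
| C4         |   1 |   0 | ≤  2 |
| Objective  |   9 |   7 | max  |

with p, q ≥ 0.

Infeasible (no feasible solution exists)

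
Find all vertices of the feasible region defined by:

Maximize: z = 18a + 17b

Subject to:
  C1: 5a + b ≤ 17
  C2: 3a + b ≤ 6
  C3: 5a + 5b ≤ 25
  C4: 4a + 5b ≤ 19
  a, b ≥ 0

(0, 0), (2, 0), (1, 3), (0, 3.8)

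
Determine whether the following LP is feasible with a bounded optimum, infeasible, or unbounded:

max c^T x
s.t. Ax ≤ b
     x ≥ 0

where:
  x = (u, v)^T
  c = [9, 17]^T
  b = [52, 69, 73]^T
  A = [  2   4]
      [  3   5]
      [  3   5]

Feasible with a bounded optimal solution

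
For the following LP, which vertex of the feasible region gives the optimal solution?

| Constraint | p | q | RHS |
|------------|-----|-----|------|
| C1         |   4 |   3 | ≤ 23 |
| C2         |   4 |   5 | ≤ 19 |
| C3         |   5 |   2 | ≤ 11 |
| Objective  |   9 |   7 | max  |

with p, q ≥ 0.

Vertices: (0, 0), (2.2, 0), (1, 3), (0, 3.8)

Evaluate the objective at each vertex of the feasible region:
  z(0, 0) = 0
  z(2.2, 0) = 19.8
  z(1, 3) = 30  ←
  z(0, 3.8) = 26.6
The maximum is at p = 1, q = 3.

(1, 3)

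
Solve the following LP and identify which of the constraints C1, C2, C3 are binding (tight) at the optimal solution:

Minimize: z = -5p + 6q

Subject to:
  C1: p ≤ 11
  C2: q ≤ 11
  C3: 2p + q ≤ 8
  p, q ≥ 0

At p = 4, q = 0, compute slack b - a·x for each constraint:
  C1: 11 − 4 = 7  (slack)
  C2: 11 − 0 = 11  (slack)
  C3: 8 − 8 = 0  (binding)

Optimal: p = 4, q = 0
Binding: C3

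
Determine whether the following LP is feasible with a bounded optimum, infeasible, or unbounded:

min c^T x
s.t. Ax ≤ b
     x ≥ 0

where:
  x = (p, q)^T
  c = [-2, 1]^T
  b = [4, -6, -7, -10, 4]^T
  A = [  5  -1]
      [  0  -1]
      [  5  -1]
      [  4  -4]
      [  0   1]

Infeasible (no feasible solution exists)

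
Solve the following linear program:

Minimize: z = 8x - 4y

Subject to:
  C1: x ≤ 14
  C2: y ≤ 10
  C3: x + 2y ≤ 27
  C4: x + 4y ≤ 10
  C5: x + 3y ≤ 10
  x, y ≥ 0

Evaluate the objective at each vertex of the feasible region:
  z(0, 0) = 0
  z(10, 0) = 80
  z(0, 2.5) = -10  ←
The minimum is at x = 0, y = 2.5.

x = 0, y = 2.5, z = -10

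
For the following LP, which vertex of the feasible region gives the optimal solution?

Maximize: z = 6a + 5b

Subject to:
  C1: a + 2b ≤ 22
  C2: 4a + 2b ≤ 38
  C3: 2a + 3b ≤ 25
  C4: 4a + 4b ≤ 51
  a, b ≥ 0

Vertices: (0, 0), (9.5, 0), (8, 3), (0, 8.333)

Evaluate the objective at each vertex of the feasible region:
  z(0, 0) = 0
  z(9.5, 0) = 57
  z(8, 3) = 63  ←
  z(0, 8.333) = 41.67
The maximum is at a = 8, b = 3.

(8, 3)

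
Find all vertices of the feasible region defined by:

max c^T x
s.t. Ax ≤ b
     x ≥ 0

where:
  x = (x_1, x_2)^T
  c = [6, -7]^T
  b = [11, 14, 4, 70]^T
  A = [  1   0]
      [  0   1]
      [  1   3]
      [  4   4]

(0, 0), (4, 0), (0, 1.333)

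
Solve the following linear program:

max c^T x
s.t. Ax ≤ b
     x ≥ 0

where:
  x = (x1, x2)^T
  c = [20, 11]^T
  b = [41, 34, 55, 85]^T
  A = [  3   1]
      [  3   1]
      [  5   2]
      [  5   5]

Evaluate the objective at each vertex of the feasible region:
  z(0, 0) = 0
  z(11, 0) = 220
  z(7, 10) = 250  ←
  z(0, 17) = 187
The maximum is at x1 = 7, x2 = 10.

x1 = 7, x2 = 10, z = 250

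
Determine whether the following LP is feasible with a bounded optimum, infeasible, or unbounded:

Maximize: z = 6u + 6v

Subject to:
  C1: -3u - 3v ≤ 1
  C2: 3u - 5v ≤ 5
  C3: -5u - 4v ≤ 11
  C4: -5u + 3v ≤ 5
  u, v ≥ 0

Unbounded (objective can increase without bound)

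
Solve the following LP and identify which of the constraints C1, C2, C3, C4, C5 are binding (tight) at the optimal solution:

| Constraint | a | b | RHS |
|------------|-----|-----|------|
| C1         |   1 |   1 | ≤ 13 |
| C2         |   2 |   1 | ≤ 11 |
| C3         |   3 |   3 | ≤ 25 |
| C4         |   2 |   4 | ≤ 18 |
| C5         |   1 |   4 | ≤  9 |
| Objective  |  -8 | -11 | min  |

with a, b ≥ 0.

At a = 5, b = 1, compute slack b - a·x for each constraint:
  C1: 13 − 6 = 7  (slack)
  C2: 11 − 11 = 0  (binding)
  C3: 25 − 18 = 7  (slack)
  C4: 18 − 14 = 4  (slack)
  C5: 9 − 9 = 0  (binding)

Optimal: a = 5, b = 1
Binding: C2, C5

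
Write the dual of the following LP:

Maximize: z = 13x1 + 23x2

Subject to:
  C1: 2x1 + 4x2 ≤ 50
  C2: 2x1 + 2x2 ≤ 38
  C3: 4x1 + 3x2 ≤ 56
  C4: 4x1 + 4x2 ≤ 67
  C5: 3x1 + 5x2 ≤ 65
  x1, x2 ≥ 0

Primal max cᵀx s.t. Ax ≤ b, x ≥ 0  →  Dual min bᵀy s.t. Aᵀy ≥ c, y ≥ 0.

Minimize: z = 50y1 + 38y2 + 56y3 + 67y4 + 65y5

Subject to:
  2y1 + 2y2 + 4y3 + 4y4 + 3y5 ≥ 13
  4y1 + 2y2 + 3y3 + 4y4 + 5y5 ≥ 23
  y1, y2, y3, y4, y5 ≥ 0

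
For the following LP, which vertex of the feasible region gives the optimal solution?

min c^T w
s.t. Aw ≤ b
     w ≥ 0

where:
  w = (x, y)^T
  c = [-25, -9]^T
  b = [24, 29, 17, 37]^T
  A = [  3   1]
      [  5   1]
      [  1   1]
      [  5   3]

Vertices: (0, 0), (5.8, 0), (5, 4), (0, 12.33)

Evaluate the objective at each vertex of the feasible region:
  z(0, 0) = 0
  z(5.8, 0) = -145
  z(5, 4) = -161  ←
  z(0, 12.33) = -111
The minimum is at x = 5, y = 4.

(5, 4)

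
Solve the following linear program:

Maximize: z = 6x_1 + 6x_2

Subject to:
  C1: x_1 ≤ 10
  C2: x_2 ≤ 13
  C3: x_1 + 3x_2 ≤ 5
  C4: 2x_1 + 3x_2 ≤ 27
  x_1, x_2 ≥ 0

Evaluate the objective at each vertex of the feasible region:
  z(0, 0) = 0
  z(5, 0) = 30  ←
  z(0, 1.667) = 10
The maximum is at x_1 = 5, x_2 = 0.

x_1 = 5, x_2 = 0, z = 30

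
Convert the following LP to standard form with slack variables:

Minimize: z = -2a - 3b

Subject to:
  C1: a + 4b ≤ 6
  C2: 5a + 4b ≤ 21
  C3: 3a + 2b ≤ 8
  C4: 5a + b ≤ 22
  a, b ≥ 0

min z = -2a - 3b

s.t.
  a + 4b + s1 = 6
  5a + 4b + s2 = 21
  3a + 2b + s3 = 8
  5a + b + s4 = 22
  a, b, s1, s2, s3, s4 ≥ 0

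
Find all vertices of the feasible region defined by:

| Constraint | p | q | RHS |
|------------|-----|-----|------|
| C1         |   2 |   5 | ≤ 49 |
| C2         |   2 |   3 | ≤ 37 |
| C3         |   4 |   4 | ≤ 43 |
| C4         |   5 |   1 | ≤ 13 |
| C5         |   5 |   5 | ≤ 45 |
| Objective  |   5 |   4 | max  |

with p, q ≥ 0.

(0, 0), (2.6, 0), (1, 8), (0, 9)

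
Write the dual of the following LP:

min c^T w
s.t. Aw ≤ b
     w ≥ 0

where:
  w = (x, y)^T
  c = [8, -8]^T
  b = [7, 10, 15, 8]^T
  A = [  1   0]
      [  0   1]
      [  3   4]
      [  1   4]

Primal min cᵀx s.t. Ax ≤ b, x ≥ 0  →  Dual max −bᵀy s.t. Aᵀy ≥ −c, y ≥ 0.

Maximize: z = -7y1 - 10y2 - 15y3 - 8y4

Subject to:
  y1 + 3y3 + y4 ≥ -8
  y2 + 4y3 + 4y4 ≥ 8
  y1, y2, y3, y4 ≥ 0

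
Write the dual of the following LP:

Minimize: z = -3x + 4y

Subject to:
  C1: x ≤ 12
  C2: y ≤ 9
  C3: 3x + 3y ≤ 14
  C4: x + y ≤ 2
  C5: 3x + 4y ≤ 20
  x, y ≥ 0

Primal min cᵀx s.t. Ax ≤ b, x ≥ 0  →  Dual max −bᵀy s.t. Aᵀy ≥ −c, y ≥ 0.

Maximize: z = -12y1 - 9y2 - 14y3 - 2y4 - 20y5

Subject to:
  y1 + 3y3 + y4 + 3y5 ≥ 3
  y2 + 3y3 + y4 + 4y5 ≥ -4
  y1, y2, y3, y4, y5 ≥ 0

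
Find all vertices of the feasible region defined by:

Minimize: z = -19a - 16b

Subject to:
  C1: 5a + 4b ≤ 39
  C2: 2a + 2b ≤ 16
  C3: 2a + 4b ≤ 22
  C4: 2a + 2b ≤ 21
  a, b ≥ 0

(0, 0), (7.8, 0), (7, 1), (5, 3), (0, 5.5)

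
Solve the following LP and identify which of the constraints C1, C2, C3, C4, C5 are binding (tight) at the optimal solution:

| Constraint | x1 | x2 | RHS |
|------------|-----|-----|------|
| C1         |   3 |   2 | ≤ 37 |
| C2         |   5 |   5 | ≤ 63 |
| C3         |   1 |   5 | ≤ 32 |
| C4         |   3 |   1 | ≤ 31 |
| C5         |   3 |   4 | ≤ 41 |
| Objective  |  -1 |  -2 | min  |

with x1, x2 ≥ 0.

At x1 = 7, x2 = 5, compute slack b - a·x for each constraint:
  C1: 37 − 31 = 6  (slack)
  C2: 63 − 60 = 3  (slack)
  C3: 32 − 32 = 0  (binding)
  C4: 31 − 26 = 5  (slack)
  C5: 41 − 41 = 0  (binding)

Optimal: x1 = 7, x2 = 5
Binding: C3, C5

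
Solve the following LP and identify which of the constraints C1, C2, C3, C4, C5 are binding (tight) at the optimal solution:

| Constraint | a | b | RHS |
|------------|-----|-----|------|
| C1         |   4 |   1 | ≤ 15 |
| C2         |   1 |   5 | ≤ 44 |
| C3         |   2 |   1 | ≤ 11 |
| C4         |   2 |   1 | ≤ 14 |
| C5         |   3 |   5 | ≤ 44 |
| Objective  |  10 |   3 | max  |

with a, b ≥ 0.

At a = 2, b = 7, compute slack b - a·x for each constraint:
  C1: 15 − 15 = 0  (binding)
  C2: 44 − 37 = 7  (slack)
  C3: 11 − 11 = 0  (binding)
  C4: 14 − 11 = 3  (slack)
  C5: 44 − 41 = 3  (slack)

Optimal: a = 2, b = 7
Binding: C1, C3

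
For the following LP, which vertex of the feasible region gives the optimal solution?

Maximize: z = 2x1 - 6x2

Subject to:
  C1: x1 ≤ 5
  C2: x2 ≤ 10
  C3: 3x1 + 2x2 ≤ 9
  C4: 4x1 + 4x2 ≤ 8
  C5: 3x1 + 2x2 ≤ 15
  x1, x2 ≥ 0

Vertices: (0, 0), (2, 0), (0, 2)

Evaluate the objective at each vertex of the feasible region:
  z(0, 0) = 0
  z(2, 0) = 4  ←
  z(0, 2) = -12
The maximum is at x1 = 2, x2 = 0.

(2, 0)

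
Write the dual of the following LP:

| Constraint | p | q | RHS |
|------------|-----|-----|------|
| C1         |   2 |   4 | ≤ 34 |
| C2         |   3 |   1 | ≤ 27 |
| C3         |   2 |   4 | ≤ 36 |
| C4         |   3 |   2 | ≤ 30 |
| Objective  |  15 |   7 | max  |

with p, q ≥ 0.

Primal max cᵀx s.t. Ax ≤ b, x ≥ 0  →  Dual min bᵀy s.t. Aᵀy ≥ c, y ≥ 0.

Minimize: z = 34y1 + 27y2 + 36y3 + 30y4

Subject to:
  2y1 + 3y2 + 2y3 + 3y4 ≥ 15
  4y1 + y2 + 4y3 + 2y4 ≥ 7
  y1, y2, y3, y4 ≥ 0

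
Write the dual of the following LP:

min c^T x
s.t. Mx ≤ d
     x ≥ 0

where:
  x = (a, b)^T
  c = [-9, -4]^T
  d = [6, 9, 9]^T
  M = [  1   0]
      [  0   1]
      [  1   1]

Primal min cᵀx s.t. Ax ≤ b, x ≥ 0  →  Dual max −bᵀy s.t. Aᵀy ≥ −c, y ≥ 0.

Maximize: z = -6y1 - 9y2 - 9y3

Subject to:
  y1 + y3 ≥ 9
  y2 + y3 ≥ 4
  y1, y2, y3 ≥ 0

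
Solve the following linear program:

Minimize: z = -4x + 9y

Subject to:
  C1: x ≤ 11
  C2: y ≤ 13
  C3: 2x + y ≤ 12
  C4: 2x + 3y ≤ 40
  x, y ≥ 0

Evaluate the objective at each vertex of the feasible region:
  z(0, 0) = 0
  z(6, 0) = -24  ←
  z(0, 12) = 108
The minimum is at x = 6, y = 0.

x = 6, y = 0, z = -24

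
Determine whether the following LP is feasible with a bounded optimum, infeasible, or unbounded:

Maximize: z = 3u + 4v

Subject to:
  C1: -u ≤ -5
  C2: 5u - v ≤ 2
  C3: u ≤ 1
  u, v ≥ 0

Infeasible (no feasible solution exists)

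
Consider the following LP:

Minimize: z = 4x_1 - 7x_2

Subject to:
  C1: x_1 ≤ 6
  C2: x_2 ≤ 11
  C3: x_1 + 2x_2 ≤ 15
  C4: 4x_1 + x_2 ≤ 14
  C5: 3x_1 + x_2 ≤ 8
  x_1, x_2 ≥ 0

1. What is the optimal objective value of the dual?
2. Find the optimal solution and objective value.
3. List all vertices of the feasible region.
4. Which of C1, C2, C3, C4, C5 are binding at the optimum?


1. -52.5
2. x_1 = 0, x_2 = 7.5, z = -52.5
3. (0, 0), (2.667, 0), (0.2, 7.4), (0, 7.5)
4. C3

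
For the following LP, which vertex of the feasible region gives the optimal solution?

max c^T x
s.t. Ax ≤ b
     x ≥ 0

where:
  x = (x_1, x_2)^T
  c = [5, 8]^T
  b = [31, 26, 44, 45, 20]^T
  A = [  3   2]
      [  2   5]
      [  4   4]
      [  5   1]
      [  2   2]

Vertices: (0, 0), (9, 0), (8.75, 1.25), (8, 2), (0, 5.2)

Evaluate the objective at each vertex of the feasible region:
  z(0, 0) = 0
  z(9, 0) = 45
  z(8.75, 1.25) = 53.75
  z(8, 2) = 56  ←
  z(0, 5.2) = 41.6
The maximum is at x_1 = 8, x_2 = 2.

(8, 2)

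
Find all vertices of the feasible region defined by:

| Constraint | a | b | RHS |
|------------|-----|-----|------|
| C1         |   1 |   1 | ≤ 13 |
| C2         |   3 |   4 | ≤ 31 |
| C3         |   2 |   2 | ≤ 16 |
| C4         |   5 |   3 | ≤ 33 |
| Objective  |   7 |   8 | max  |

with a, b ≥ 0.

(0, 0), (6.6, 0), (4.5, 3.5), (1, 7), (0, 7.75)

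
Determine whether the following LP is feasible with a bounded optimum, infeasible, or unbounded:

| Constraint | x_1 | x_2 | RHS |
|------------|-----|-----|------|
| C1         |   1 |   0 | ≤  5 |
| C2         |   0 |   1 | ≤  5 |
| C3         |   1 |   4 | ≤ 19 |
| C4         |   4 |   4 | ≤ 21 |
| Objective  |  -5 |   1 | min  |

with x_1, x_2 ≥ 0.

Feasible with a bounded optimal solution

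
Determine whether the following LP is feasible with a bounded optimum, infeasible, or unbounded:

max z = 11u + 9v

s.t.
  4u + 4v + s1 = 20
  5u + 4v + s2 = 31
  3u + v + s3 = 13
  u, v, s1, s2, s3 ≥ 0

Feasible with a bounded optimal solution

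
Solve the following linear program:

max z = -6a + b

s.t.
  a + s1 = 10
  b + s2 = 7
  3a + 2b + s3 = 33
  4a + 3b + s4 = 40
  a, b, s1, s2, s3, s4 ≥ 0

Evaluate the objective at each vertex of the feasible region:
  z(0, 0) = 0
  z(10, 0) = -60
  z(4.75, 7) = -21.5
  z(0, 7) = 7  ←
The maximum is at a = 0, b = 7.

a = 0, b = 7, z = 7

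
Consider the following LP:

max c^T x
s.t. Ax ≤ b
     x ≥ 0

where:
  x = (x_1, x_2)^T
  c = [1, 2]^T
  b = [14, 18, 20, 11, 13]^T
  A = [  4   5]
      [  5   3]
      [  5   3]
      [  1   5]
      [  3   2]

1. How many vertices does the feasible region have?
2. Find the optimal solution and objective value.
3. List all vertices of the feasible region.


1. 4
2. x_1 = 1, x_2 = 2, z = 5
3. (0, 0), (3.5, 0), (1, 2), (0, 2.2)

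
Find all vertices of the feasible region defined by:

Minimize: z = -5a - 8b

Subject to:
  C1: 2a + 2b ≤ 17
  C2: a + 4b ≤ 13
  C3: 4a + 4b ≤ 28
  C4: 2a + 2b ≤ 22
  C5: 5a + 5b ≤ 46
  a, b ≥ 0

(0, 0), (7, 0), (5, 2), (0, 3.25)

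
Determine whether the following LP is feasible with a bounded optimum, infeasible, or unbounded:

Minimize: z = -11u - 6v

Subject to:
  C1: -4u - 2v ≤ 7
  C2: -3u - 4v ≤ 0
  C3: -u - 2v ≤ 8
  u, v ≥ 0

Unbounded (objective can decrease without bound)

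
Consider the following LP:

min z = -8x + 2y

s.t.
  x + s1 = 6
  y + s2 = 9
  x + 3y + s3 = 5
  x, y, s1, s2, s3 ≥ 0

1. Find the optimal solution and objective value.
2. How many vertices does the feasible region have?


1. x = 5, y = 0, z = -40
2. 3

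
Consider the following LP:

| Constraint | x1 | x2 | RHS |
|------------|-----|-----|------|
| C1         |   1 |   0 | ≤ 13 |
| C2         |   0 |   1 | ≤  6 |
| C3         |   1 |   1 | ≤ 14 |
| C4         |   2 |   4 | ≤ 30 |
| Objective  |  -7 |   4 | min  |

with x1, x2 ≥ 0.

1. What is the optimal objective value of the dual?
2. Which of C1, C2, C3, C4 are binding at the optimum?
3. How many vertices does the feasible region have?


1. -91
2. C1
3. 5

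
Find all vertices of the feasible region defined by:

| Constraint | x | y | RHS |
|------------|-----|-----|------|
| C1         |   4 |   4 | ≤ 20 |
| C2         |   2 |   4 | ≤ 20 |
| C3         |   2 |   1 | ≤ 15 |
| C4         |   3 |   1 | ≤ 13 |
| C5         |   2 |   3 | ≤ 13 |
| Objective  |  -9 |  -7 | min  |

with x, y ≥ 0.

(0, 0), (4.333, 0), (4, 1), (2, 3), (0, 4.333)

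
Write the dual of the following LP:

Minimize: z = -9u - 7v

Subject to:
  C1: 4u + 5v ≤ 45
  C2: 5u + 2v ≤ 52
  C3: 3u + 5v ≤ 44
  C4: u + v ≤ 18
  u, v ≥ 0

Primal min cᵀx s.t. Ax ≤ b, x ≥ 0  →  Dual max −bᵀy s.t. Aᵀy ≥ −c, y ≥ 0.

Maximize: z = -45y1 - 52y2 - 44y3 - 18y4

Subject to:
  4y1 + 5y2 + 3y3 + y4 ≥ 9
  5y1 + 2y2 + 5y3 + y4 ≥ 7
  y1, y2, y3, y4 ≥ 0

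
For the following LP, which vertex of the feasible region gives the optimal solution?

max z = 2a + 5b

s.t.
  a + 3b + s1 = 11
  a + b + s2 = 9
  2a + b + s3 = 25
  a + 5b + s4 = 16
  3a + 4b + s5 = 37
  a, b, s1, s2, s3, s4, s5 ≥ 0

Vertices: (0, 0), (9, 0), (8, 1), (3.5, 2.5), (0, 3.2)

Evaluate the objective at each vertex of the feasible region:
  z(0, 0) = 0
  z(9, 0) = 18
  z(8, 1) = 21  ←
  z(3.5, 2.5) = 19.5
  z(0, 3.2) = 16
The maximum is at a = 8, b = 1.

(8, 1)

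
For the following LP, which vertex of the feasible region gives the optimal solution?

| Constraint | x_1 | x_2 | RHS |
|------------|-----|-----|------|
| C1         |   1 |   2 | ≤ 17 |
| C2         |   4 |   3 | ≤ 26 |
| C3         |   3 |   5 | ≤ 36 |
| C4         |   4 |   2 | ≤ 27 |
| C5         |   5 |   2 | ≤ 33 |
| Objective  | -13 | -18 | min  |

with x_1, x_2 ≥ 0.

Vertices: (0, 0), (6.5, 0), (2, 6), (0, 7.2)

Evaluate the objective at each vertex of the feasible region:
  z(0, 0) = 0
  z(6.5, 0) = -84.5
  z(2, 6) = -134  ←
  z(0, 7.2) = -129.6
The minimum is at x_1 = 2, x_2 = 6.

(2, 6)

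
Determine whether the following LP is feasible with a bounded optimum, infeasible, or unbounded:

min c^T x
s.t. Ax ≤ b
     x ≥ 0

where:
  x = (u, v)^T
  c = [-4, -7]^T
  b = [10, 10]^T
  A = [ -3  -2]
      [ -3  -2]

Unbounded (objective can decrease without bound)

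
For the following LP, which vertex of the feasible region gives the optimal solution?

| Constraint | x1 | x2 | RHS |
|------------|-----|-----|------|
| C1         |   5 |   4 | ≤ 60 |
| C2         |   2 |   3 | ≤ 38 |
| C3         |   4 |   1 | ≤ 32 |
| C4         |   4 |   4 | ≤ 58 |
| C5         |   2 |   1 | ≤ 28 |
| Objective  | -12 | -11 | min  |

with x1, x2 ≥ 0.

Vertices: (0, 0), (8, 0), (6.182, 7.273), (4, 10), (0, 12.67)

Evaluate the objective at each vertex of the feasible region:
  z(0, 0) = 0
  z(8, 0) = -96
  z(6.182, 7.273) = -154.2
  z(4, 10) = -158  ←
  z(0, 12.67) = -139.3
The minimum is at x1 = 4, x2 = 10.

(4, 10)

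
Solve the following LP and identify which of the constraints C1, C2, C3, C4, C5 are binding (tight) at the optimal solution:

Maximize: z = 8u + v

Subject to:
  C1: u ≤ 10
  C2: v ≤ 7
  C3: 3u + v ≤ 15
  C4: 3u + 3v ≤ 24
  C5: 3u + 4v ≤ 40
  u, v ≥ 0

At u = 5, v = 0, compute slack b - a·x for each constraint:
  C1: 10 − 5 = 5  (slack)
  C2: 7 − 0 = 7  (slack)
  C3: 15 − 15 = 0  (binding)
  C4: 24 − 15 = 9  (slack)
  C5: 40 − 15 = 25  (slack)

Optimal: u = 5, v = 0
Binding: C3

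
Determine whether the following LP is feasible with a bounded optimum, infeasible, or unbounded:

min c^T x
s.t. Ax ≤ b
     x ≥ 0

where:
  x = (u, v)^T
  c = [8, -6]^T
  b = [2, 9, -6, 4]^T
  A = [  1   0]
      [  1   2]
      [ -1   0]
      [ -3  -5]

Infeasible (no feasible solution exists)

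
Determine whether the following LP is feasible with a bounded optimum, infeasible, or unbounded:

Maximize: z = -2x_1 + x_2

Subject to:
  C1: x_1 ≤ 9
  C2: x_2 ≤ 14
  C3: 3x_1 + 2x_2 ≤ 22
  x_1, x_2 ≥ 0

Feasible with a bounded optimal solution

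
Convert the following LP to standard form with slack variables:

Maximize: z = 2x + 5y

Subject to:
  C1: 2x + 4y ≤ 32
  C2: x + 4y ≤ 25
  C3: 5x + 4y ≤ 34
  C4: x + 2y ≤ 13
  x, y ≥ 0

max z = 2x + 5y

s.t.
  2x + 4y + s1 = 32
  x + 4y + s2 = 25
  5x + 4y + s3 = 34
  x + 2y + s4 = 13
  x, y, s1, s2, s3, s4 ≥ 0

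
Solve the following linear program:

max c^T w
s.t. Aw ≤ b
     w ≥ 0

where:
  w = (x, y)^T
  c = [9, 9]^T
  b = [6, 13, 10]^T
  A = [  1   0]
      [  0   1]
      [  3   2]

Evaluate the objective at each vertex of the feasible region:
  z(0, 0) = 0
  z(3.333, 0) = 30
  z(0, 5) = 45  ←
The maximum is at x = 0, y = 5.

x = 0, y = 5, z = 45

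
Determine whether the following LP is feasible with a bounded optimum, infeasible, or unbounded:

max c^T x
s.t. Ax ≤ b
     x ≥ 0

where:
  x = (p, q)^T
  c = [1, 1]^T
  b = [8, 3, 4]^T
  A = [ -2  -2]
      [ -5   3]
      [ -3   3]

Unbounded (objective can increase without bound)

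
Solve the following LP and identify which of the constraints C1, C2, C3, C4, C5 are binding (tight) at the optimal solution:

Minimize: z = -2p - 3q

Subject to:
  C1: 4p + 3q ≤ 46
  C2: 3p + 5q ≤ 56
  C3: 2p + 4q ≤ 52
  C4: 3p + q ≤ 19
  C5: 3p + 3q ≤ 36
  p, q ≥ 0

At p = 2, q = 10, compute slack b - a·x for each constraint:
  C1: 46 − 38 = 8  (slack)
  C2: 56 − 56 = 0  (binding)
  C3: 52 − 44 = 8  (slack)
  C4: 19 − 16 = 3  (slack)
  C5: 36 − 36 = 0  (binding)

Optimal: p = 2, q = 10
Binding: C2, C5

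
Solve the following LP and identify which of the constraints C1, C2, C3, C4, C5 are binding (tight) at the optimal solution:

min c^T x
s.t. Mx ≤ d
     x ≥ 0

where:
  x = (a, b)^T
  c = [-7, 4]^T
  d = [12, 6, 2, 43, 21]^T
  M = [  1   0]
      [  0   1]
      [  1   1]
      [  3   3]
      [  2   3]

At a = 2, b = 0, compute slack b - a·x for each constraint:
  C1: 12 − 2 = 10  (slack)
  C2: 6 − 0 = 6  (slack)
  C3: 2 − 2 = 0  (binding)
  C4: 43 − 6 = 37  (slack)
  C5: 21 − 4 = 17  (slack)

Optimal: a = 2, b = 0
Binding: C3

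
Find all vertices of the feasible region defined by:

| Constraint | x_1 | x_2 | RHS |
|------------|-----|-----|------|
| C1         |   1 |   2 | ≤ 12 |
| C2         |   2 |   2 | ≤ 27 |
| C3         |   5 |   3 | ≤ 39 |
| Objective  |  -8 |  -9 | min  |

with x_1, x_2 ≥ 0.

(0, 0), (7.8, 0), (6, 3), (0, 6)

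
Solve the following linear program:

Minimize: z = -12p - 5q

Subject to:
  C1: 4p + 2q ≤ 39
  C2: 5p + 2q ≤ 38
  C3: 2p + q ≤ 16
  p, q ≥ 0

Evaluate the objective at each vertex of the feasible region:
  z(0, 0) = 0
  z(7.6, 0) = -91.2
  z(6, 4) = -92  ←
  z(0, 16) = -80
The minimum is at p = 6, q = 4.

p = 6, q = 4, z = -92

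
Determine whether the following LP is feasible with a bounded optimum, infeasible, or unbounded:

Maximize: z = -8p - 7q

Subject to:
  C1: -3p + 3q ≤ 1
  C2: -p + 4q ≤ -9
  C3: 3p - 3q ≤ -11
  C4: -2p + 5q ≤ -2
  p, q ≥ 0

Infeasible (no feasible solution exists)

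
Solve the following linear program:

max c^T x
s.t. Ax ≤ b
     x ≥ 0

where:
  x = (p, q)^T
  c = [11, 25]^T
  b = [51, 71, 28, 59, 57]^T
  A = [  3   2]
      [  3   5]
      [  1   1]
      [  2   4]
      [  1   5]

Evaluate the objective at each vertex of the feasible region:
  z(0, 0) = 0
  z(17, 0) = 187
  z(12.56, 6.667) = 304.8
  z(7, 10) = 327  ←
  z(0, 11.4) = 285
The maximum is at p = 7, q = 10.

p = 7, q = 10, z = 327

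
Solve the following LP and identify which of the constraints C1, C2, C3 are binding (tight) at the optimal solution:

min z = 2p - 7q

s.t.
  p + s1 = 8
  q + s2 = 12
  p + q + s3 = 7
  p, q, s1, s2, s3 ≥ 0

At p = 0, q = 7, compute slack b - a·x for each constraint:
  C1: 8 − 0 = 8  (slack)
  C2: 12 − 7 = 5  (slack)
  C3: 7 − 7 = 0  (binding)

Optimal: p = 0, q = 7
Binding: C3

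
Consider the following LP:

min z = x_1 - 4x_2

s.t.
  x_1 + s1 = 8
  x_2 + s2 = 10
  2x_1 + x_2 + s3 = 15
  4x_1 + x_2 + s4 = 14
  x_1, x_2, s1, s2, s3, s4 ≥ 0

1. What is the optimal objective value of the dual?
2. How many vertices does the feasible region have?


1. -40
2. 4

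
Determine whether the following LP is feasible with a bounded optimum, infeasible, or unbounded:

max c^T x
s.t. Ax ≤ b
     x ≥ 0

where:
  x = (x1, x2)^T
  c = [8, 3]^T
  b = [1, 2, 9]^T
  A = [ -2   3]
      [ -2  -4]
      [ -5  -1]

Unbounded (objective can increase without bound)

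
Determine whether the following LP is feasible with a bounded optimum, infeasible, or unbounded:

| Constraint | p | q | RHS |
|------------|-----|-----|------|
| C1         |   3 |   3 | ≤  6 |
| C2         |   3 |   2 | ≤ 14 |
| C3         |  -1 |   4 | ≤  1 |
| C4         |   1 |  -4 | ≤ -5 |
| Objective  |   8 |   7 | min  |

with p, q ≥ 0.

Infeasible (no feasible solution exists)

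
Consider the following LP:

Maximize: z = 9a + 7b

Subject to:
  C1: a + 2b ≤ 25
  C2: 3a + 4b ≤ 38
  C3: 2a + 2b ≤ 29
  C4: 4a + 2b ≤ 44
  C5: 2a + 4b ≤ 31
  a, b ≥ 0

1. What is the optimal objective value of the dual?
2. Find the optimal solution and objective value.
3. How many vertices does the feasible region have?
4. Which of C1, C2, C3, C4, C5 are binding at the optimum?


1. 104
2. a = 10, b = 2, z = 104
3. 5
4. C2, C4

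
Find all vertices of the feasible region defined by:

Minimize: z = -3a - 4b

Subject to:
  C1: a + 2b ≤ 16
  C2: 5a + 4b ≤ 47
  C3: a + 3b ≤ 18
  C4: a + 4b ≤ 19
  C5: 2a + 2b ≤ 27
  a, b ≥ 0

(0, 0), (9.4, 0), (7, 3), (0, 4.75)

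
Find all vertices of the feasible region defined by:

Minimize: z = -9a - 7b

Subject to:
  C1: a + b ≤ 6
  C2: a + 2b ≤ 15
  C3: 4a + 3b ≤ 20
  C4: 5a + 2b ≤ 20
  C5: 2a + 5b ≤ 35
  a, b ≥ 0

(0, 0), (4, 0), (2.857, 2.857), (2, 4), (0, 6)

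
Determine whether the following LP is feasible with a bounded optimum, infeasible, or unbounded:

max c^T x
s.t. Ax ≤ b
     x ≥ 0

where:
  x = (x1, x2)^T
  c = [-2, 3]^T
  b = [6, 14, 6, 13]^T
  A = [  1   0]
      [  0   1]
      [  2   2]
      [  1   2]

Feasible with a bounded optimal solution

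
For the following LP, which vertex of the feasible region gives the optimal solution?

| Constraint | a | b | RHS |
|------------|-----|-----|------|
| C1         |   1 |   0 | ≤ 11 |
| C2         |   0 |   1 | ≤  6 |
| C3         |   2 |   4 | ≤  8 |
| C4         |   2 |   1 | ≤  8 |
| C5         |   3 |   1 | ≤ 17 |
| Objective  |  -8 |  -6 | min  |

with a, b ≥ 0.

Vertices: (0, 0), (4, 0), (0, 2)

Evaluate the objective at each vertex of the feasible region:
  z(0, 0) = 0
  z(4, 0) = -32  ←
  z(0, 2) = -12
The minimum is at a = 4, b = 0.

(4, 0)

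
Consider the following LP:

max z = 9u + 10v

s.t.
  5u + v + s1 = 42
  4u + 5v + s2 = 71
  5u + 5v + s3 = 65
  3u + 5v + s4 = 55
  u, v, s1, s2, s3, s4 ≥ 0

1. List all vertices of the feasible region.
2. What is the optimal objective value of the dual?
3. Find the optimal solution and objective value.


1. (0, 0), (8.4, 0), (7.25, 5.75), (5, 8), (0, 11)
2. 125
3. u = 5, v = 8, z = 125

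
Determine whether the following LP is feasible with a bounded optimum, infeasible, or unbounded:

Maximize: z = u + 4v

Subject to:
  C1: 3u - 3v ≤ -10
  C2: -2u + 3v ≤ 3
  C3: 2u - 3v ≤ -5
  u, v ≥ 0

Infeasible (no feasible solution exists)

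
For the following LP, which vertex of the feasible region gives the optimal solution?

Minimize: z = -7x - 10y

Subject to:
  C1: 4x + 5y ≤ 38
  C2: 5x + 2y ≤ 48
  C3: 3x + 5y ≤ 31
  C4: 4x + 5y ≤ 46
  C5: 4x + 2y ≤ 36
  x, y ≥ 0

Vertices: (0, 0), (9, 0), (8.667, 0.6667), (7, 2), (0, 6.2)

Evaluate the objective at each vertex of the feasible region:
  z(0, 0) = 0
  z(9, 0) = -63
  z(8.667, 0.6667) = -67.33
  z(7, 2) = -69  ←
  z(0, 6.2) = -62
The minimum is at x = 7, y = 2.

(7, 2)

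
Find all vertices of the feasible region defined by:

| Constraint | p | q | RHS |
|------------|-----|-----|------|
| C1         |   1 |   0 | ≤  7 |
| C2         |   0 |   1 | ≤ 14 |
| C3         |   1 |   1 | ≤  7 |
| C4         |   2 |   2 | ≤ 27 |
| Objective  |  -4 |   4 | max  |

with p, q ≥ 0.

(0, 0), (7, 0), (0, 7)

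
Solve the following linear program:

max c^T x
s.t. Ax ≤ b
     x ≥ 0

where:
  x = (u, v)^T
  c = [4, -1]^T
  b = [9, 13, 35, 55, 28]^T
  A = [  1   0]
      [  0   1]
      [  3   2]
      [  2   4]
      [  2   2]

Evaluate the objective at each vertex of the feasible region:
  z(0, 0) = 0
  z(9, 0) = 36  ←
  z(9, 4) = 32
  z(7, 7) = 21
  z(1, 13) = -9
  z(0, 13) = -13
The maximum is at u = 9, v = 0.

u = 9, v = 0, z = 36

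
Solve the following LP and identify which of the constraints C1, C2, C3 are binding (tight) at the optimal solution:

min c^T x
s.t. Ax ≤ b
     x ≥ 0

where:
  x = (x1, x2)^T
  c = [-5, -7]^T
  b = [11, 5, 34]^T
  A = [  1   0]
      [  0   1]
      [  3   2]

At x1 = 8, x2 = 5, compute slack b - a·x for each constraint:
  C1: 11 − 8 = 3  (slack)
  C2: 5 − 5 = 0  (binding)
  C3: 34 − 34 = 0  (binding)

Optimal: x1 = 8, x2 = 5
Binding: C2, C3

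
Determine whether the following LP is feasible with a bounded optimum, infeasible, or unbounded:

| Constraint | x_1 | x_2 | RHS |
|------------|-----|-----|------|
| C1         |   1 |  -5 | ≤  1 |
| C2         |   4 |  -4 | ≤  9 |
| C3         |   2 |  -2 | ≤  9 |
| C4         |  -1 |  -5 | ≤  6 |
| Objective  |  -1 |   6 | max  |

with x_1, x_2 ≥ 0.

Unbounded (objective can increase without bound)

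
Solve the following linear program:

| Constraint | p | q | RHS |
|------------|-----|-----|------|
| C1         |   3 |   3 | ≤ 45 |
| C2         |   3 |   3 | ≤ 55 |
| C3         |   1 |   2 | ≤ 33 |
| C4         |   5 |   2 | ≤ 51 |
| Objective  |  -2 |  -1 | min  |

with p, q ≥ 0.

Evaluate the objective at each vertex of the feasible region:
  z(0, 0) = 0
  z(10.2, 0) = -20.4
  z(7, 8) = -22  ←
  z(0, 15) = -15
The minimum is at p = 7, q = 8.

p = 7, q = 8, z = -22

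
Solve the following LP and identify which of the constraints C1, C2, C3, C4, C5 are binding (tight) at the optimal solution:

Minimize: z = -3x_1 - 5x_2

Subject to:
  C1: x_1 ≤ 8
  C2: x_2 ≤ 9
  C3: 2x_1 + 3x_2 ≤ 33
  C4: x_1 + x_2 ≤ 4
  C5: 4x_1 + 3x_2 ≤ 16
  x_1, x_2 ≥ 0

At x_1 = 0, x_2 = 4, compute slack b - a·x for each constraint:
  C1: 8 − 0 = 8  (slack)
  C2: 9 − 4 = 5  (slack)
  C3: 33 − 12 = 21  (slack)
  C4: 4 − 4 = 0  (binding)
  C5: 16 − 12 = 4  (slack)

Optimal: x_1 = 0, x_2 = 4
Binding: C4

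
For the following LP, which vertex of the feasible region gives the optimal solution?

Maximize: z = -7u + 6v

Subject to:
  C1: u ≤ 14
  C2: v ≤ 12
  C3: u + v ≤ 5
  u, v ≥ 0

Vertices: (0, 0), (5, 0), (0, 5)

Evaluate the objective at each vertex of the feasible region:
  z(0, 0) = 0
  z(5, 0) = -35
  z(0, 5) = 30  ←
The maximum is at u = 0, v = 5.

(0, 5)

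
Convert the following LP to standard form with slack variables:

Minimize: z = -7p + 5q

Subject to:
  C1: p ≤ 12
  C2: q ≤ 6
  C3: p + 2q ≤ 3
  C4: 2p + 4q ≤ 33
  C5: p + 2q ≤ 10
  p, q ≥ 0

min z = -7p + 5q

s.t.
  p + s1 = 12
  q + s2 = 6
  p + 2q + s3 = 3
  2p + 4q + s4 = 33
  p + 2q + s5 = 10
  p, q, s1, s2, s3, s4, s5 ≥ 0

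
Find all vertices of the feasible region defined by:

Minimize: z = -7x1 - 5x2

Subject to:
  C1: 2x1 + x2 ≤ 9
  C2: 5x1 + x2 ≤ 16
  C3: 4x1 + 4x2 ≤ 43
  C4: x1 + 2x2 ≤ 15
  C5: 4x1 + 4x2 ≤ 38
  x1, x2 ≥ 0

(0, 0), (3.2, 0), (2.333, 4.333), (1, 7), (0, 7.5)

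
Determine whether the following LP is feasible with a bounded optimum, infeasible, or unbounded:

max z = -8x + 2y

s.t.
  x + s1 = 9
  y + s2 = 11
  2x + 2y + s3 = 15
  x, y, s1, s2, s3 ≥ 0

Feasible with a bounded optimal solution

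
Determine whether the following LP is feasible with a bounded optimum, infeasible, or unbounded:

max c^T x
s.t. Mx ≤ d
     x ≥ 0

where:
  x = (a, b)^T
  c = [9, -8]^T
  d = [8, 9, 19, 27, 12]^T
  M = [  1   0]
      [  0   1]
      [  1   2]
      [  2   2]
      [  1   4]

Feasible with a bounded optimal solution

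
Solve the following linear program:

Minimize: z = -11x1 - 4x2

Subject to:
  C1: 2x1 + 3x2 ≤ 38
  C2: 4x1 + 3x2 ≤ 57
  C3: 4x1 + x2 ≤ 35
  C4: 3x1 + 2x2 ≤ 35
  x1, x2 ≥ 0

Evaluate the objective at each vertex of the feasible region:
  z(0, 0) = 0
  z(8.75, 0) = -96.25
  z(7, 7) = -105  ←
  z(5.8, 8.8) = -99
  z(0, 12.67) = -50.67
The minimum is at x1 = 7, x2 = 7.

x1 = 7, x2 = 7, z = -105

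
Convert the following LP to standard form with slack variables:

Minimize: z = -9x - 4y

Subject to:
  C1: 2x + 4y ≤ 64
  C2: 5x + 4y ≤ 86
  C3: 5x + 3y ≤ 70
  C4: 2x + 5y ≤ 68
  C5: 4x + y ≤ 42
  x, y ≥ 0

min z = -9x - 4y

s.t.
  2x + 4y + s1 = 64
  5x + 4y + s2 = 86
  5x + 3y + s3 = 70
  2x + 5y + s4 = 68
  4x + y + s5 = 42
  x, y, s1, s2, s3, s4, s5 ≥ 0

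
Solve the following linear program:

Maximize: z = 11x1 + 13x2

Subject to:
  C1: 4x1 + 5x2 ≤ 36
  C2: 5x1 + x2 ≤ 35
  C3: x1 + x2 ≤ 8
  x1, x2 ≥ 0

Evaluate the objective at each vertex of the feasible region:
  z(0, 0) = 0
  z(7, 0) = 77
  z(6.75, 1.25) = 90.5
  z(4, 4) = 96  ←
  z(0, 7.2) = 93.6
The maximum is at x1 = 4, x2 = 4.

x1 = 4, x2 = 4, z = 96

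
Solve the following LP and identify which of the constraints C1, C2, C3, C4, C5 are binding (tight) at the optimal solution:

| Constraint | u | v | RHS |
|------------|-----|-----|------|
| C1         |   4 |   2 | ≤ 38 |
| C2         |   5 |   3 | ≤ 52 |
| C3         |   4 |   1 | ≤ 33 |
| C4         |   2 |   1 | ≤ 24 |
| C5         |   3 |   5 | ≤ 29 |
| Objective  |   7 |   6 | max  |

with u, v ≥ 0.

At u = 8, v = 1, compute slack b - a·x for each constraint:
  C1: 38 − 34 = 4  (slack)
  C2: 52 − 43 = 9  (slack)
  C3: 33 − 33 = 0  (binding)
  C4: 24 − 17 = 7  (slack)
  C5: 29 − 29 = 0  (binding)

Optimal: u = 8, v = 1
Binding: C3, C5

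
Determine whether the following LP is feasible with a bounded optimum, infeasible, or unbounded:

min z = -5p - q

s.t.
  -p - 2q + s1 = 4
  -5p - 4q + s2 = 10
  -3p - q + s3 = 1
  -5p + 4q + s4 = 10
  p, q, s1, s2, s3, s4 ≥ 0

Unbounded (objective can decrease without bound)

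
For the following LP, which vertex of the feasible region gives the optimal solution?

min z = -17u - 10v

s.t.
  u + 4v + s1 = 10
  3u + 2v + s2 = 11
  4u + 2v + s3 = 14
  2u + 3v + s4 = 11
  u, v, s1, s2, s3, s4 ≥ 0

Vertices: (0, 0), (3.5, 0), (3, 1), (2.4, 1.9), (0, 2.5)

Evaluate the objective at each vertex of the feasible region:
  z(0, 0) = 0
  z(3.5, 0) = -59.5
  z(3, 1) = -61  ←
  z(2.4, 1.9) = -59.8
  z(0, 2.5) = -25
The minimum is at u = 3, v = 1.

(3, 1)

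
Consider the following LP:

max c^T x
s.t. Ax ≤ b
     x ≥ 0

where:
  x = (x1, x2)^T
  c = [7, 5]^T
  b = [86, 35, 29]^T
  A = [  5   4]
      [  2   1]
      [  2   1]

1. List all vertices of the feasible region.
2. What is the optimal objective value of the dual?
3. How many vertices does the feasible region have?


1. (0, 0), (14.5, 0), (10, 9), (0, 21.5)
2. 115
3. 4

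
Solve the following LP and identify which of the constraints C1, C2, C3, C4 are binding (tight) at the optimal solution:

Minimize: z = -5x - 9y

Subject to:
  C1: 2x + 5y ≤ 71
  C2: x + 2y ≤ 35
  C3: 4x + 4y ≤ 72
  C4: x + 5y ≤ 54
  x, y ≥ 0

At x = 9, y = 9, compute slack b - a·x for each constraint:
  C1: 71 − 63 = 8  (slack)
  C2: 35 − 27 = 8  (slack)
  C3: 72 − 72 = 0  (binding)
  C4: 54 − 54 = 0  (binding)

Optimal: x = 9, y = 9
Binding: C3, C4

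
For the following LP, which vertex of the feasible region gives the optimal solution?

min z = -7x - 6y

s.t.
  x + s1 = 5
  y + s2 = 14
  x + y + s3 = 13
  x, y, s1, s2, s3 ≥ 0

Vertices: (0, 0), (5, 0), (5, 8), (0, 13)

Evaluate the objective at each vertex of the feasible region:
  z(0, 0) = 0
  z(5, 0) = -35
  z(5, 8) = -83  ←
  z(0, 13) = -78
The minimum is at x = 5, y = 8.

(5, 8)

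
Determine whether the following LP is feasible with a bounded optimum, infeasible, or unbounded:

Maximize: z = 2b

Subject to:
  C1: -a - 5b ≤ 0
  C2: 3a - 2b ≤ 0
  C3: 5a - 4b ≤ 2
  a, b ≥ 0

Unbounded (objective can increase without bound)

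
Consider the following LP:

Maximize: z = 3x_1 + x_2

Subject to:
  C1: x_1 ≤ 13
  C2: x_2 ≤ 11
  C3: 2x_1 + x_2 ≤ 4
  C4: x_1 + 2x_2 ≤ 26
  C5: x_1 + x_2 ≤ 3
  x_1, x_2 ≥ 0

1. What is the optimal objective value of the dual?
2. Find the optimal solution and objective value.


1. 6
2. x_1 = 2, x_2 = 0, z = 6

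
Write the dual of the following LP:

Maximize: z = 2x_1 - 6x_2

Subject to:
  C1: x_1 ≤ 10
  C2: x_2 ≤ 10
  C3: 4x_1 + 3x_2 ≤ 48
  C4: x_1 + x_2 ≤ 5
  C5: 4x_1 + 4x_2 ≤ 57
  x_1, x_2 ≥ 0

Primal max cᵀx s.t. Ax ≤ b, x ≥ 0  →  Dual min bᵀy s.t. Aᵀy ≥ c, y ≥ 0.

Minimize: z = 10y1 + 10y2 + 48y3 + 5y4 + 57y5

Subject to:
  y1 + 4y3 + y4 + 4y5 ≥ 2
  y2 + 3y3 + y4 + 4y5 ≥ -6
  y1, y2, y3, y4, y5 ≥ 0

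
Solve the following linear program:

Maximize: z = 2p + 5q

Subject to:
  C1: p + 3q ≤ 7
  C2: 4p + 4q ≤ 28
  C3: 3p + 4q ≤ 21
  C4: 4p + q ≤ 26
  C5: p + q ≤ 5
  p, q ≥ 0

Evaluate the objective at each vertex of the feasible region:
  z(0, 0) = 0
  z(5, 0) = 10
  z(4, 1) = 13  ←
  z(0, 2.333) = 11.67
The maximum is at p = 4, q = 1.

p = 4, q = 1, z = 13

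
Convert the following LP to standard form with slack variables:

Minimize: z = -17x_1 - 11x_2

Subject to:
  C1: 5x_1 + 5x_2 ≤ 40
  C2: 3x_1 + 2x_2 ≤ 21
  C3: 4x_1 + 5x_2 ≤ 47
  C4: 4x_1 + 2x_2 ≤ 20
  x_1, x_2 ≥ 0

min z = -17x_1 - 11x_2

s.t.
  5x_1 + 5x_2 + s1 = 40
  3x_1 + 2x_2 + s2 = 21
  4x_1 + 5x_2 + s3 = 47
  4x_1 + 2x_2 + s4 = 20
  x_1, x_2, s1, s2, s3, s4 ≥ 0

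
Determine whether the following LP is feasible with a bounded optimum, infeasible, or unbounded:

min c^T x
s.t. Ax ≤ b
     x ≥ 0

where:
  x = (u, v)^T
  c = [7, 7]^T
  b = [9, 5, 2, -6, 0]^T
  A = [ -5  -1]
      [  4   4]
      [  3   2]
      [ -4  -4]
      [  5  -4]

Infeasible (no feasible solution exists)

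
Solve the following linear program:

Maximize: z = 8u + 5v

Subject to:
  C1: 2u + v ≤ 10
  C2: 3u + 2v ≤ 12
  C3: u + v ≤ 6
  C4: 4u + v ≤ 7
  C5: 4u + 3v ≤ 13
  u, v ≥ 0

Evaluate the objective at each vertex of the feasible region:
  z(0, 0) = 0
  z(1.75, 0) = 14
  z(1, 3) = 23  ←
  z(0, 4.333) = 21.67
The maximum is at u = 1, v = 3.

u = 1, v = 3, z = 23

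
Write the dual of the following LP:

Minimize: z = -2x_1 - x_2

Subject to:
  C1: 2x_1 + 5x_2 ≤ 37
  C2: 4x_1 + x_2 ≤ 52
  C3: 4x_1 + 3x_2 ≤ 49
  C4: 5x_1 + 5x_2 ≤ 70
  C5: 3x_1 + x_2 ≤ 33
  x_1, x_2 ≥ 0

Primal min cᵀx s.t. Ax ≤ b, x ≥ 0  →  Dual max −bᵀy s.t. Aᵀy ≥ −c, y ≥ 0.

Maximize: z = -37y1 - 52y2 - 49y3 - 70y4 - 33y5

Subject to:
  2y1 + 4y2 + 4y3 + 5y4 + 3y5 ≥ 2
  5y1 + y2 + 3y3 + 5y4 + y5 ≥ 1
  y1, y2, y3, y4, y5 ≥ 0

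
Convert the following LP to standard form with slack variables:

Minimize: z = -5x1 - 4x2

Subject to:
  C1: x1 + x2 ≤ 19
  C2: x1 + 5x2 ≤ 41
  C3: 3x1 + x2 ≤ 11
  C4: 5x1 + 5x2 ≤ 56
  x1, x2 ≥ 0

min z = -5x1 - 4x2

s.t.
  x1 + x2 + s1 = 19
  x1 + 5x2 + s2 = 41
  3x1 + x2 + s3 = 11
  5x1 + 5x2 + s4 = 56
  x1, x2, s1, s2, s3, s4 ≥ 0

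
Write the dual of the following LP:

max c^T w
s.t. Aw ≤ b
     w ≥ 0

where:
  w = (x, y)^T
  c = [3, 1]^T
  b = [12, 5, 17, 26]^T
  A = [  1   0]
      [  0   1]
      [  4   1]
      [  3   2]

Primal max cᵀx s.t. Ax ≤ b, x ≥ 0  →  Dual min bᵀy s.t. Aᵀy ≥ c, y ≥ 0.

Minimize: z = 12y1 + 5y2 + 17y3 + 26y4

Subject to:
  y1 + 4y3 + 3y4 ≥ 3
  y2 + y3 + 2y4 ≥ 1
  y1, y2, y3, y4 ≥ 0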